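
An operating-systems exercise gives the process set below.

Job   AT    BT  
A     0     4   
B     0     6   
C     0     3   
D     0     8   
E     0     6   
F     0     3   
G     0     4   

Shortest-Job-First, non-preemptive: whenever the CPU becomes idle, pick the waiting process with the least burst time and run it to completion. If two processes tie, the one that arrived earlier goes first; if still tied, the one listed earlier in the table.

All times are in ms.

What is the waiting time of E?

Schedule: | C 0-3 | F 3-6 | A 6-10 | G 10-14 | B 14-20 | E 20-26 | D 26-34 |
Completion: A=10  B=20  C=3  D=34  E=26  F=6  G=14
Turnaround (C−A): A=10  B=20  C=3  D=34  E=26  F=6  G=14
Waiting(E) = turnaround − burst = 26 − 6 = 20

20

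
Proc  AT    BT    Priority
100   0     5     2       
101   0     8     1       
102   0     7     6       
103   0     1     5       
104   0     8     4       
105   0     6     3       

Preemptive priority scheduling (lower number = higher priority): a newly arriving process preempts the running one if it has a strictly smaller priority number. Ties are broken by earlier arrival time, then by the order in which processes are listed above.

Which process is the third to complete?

105

Timeline: | 101 0-8 | 100 8-13 | 105 13-19 | 104 19-27 | 103 27-28 | 102 28-35 |
Completion: 100=13  101=8  102=35  103=28  104=27  105=19
Finish order: 101 → 100 → 105 → 104 → 103 → 102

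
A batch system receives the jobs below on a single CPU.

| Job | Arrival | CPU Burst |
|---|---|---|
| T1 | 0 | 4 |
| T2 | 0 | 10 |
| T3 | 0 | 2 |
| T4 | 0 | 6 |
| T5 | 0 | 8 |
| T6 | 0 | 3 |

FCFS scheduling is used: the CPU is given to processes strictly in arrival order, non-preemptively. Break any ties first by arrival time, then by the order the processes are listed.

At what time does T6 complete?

Gantt: | T1 0-4 | T2 4-14 | T3 14-16 | T4 16-22 | T5 22-30 | T6 30-33 |
Completion: T1=4  T2=14  T3=16  T4=22  T5=30  T6=33

33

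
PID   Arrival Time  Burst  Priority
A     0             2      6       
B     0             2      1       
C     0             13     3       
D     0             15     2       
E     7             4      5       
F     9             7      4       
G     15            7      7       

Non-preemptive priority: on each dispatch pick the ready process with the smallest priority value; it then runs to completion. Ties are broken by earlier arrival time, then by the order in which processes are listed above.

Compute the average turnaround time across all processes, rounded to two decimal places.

27.00

Schedule: | B 0-2 | D 2-17 | C 17-30 | F 30-37 | E 37-41 | A 41-43 | G 43-50 |
Completion: A=43  B=2  C=30  D=17  E=41  F=37  G=50
Turnaround (C−A): A=43  B=2  C=30  D=17  E=34  F=28  G=35
Turnaround times: A=43, B=2, C=30, D=17, E=34, F=28, G=35
Average turnaround = (43+2+30+17+34+28+35) / 7 = 189/7 = 27.00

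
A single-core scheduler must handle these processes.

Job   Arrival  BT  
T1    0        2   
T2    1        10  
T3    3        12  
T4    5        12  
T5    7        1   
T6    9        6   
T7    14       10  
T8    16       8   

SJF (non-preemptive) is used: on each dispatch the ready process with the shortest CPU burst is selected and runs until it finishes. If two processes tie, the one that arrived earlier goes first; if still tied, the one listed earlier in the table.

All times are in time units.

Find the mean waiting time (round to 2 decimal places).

13.00

Timeline: | T1 0-2 | T2 2-12 | T5 12-13 | T6 13-19 | T8 19-27 | T7 27-37 | T3 37-49 | T4 49-61 |
Completion: T1=2  T2=12  T3=49  T4=61  T5=13  T6=19  T7=37  T8=27
Turnaround (C−A): T1=2  T2=11  T3=46  T4=56  T5=6  T6=10  T7=23  T8=11
Waiting times: T1=0, T2=1, T3=34, T4=44, T5=5, T6=4, T7=13, T8=3
Average waiting = (0+1+34+44+5+4+13+3) / 8 = 104/8 = 13.00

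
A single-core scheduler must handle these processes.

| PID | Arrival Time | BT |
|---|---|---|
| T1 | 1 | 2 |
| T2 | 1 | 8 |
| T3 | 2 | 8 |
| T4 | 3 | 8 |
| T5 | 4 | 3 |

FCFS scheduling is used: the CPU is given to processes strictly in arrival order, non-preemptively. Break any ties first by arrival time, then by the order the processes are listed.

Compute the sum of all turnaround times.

Gantt: | idle 0-1 | T1 1-3 | T2 3-11 | T3 11-19 | T4 19-27 | T5 27-30 |
Completion: T1=3  T2=11  T3=19  T4=27  T5=30
Turnaround = completion − arrival: T1=2, T2=10, T3=17, T4=24, T5=26
Total turnaround = 2 + 10 + 17 + 24 + 26 = 79

79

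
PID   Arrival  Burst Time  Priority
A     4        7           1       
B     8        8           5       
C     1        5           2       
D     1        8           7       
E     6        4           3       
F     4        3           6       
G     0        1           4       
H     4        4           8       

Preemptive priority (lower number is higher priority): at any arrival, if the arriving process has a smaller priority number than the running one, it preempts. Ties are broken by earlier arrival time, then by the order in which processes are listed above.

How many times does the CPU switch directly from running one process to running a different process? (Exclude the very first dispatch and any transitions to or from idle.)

Timeline: | G 0-1 | C 1-4 | A 4-11 | C 11-13 | E 13-17 | B 17-25 | F 25-28 | D 28-36 | H 36-40 |
Completion: A=11  B=25  C=13  D=36  E=17  F=28  G=1  H=40
Turnaround (C−A): A=7  B=17  C=12  D=35  E=11  F=24  G=1  H=36

8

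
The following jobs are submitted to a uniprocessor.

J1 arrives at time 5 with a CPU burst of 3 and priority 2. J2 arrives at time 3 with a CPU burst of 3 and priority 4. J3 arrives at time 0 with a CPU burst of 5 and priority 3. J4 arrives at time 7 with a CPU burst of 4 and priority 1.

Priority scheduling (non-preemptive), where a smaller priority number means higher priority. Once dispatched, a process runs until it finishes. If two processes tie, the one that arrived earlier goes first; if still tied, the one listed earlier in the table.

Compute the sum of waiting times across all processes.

10

Timeline: | J3 0-5 | J1 5-8 | J4 8-12 | J2 12-15 |
Completion: J1=8  J2=15  J3=5  J4=12
Turnaround (C−A): J1=3  J2=12  J3=5  J4=5
Waiting = turnaround − burst: J1=0, J2=9, J3=0, J4=1
Total waiting = 0 + 9 + 0 + 1 = 10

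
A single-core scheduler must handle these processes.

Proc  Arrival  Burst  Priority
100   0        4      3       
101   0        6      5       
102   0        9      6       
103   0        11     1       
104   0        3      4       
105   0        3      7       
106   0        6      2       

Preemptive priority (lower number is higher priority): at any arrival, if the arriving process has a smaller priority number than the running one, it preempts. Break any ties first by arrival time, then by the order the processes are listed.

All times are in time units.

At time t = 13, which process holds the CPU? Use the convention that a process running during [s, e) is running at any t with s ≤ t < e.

Schedule: | 103 0-11 | 106 11-17 | 100 17-21 | 104 21-24 | 101 24-30 | 102 30-39 | 105 39-42 |
Completion: 100=21  101=30  102=39  103=11  104=24  105=42  106=17

106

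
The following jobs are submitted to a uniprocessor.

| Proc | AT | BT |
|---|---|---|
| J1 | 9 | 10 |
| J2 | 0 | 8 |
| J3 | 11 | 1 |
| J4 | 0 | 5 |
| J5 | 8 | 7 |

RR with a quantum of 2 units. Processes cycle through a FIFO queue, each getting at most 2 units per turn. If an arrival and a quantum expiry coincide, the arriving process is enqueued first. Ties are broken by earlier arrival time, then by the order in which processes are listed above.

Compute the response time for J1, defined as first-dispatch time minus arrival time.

Timeline: | J2 0-2 | J4 2-4 | J2 4-6 | J4 6-8 | J2 8-10 | J5 10-12 | J4 12-13 | J1 13-15 | J2 15-17 | J3 17-18 | J5 18-20 | J1 20-22 | J5 22-24 | J1 24-26 | J5 26-27 | J1 27-31 |
Completion: J1=31  J2=17  J3=18  J4=13  J5=27
Response(J1) = first start − arrival = 13 − 9 = 4

4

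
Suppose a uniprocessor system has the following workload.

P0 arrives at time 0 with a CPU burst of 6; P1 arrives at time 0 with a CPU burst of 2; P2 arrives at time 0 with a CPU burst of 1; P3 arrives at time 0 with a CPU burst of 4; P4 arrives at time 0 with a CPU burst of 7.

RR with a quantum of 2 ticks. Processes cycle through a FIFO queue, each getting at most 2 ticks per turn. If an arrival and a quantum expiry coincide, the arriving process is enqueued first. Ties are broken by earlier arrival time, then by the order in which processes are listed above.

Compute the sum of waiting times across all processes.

39

Gantt: | P0 0-2 | P1 2-4 | P2 4-5 | P3 5-7 | P4 7-9 | P0 9-11 | P3 11-13 | P4 13-15 | P0 15-17 | P4 17-20 |
Completion: P0=17  P1=4  P2=5  P3=13  P4=20
Turnaround (C−A): P0=17  P1=4  P2=5  P3=13  P4=20
Waiting = turnaround − burst: P0=11, P1=2, P2=4, P3=9, P4=13
Total waiting = 11 + 2 + 4 + 9 + 13 = 39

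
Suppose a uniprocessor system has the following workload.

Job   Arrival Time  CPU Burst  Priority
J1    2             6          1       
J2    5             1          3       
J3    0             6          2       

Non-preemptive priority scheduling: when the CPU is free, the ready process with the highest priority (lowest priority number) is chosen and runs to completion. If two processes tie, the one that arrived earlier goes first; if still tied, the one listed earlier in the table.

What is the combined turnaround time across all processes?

24

Timeline: | J3 0-6 | J1 6-12 | J2 12-13 |
Completion: J1=12  J2=13  J3=6
Turnaround (C−A): J1=10  J2=8  J3=6
Turnaround = completion − arrival: J1=10, J2=8, J3=6
Total turnaround = 10 + 8 + 6 = 24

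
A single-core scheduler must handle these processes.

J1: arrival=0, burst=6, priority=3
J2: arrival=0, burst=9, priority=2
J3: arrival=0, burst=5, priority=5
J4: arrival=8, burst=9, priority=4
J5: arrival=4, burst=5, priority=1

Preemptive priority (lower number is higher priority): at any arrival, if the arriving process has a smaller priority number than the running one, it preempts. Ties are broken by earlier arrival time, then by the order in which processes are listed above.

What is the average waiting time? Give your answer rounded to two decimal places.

Timeline: | J2 0-4 | J5 4-9 | J2 9-14 | J1 14-20 | J4 20-29 | J3 29-34 |
Completion: J1=20  J2=14  J3=34  J4=29  J5=9
Waiting times: J1=14, J2=5, J3=29, J4=12, J5=0
Average waiting = (14+5+29+12+0) / 5 = 60/5 = 12.00

12.00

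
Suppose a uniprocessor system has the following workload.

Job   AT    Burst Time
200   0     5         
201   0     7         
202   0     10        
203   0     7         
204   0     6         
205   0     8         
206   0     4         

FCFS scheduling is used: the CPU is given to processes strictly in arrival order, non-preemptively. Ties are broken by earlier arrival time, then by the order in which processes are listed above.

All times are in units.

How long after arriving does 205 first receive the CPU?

35

Timeline: | 200 0-5 | 201 5-12 | 202 12-22 | 203 22-29 | 204 29-35 | 205 35-43 | 206 43-47 |
Completion: 200=5  201=12  202=22  203=29  204=35  205=43  206=47
Turnaround (C−A): 200=5  201=12  202=22  203=29  204=35  205=43  206=47
Response(205) = first start − arrival = 35 − 0 = 35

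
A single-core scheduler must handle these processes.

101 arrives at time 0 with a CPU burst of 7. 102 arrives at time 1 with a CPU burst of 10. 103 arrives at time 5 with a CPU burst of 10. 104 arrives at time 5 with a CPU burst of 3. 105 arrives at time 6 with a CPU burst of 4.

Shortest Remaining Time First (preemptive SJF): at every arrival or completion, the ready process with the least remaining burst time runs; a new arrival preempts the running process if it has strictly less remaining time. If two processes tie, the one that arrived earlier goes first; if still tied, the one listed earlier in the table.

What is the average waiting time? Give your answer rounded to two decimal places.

7.60

Gantt: | 101 0-7 | 104 7-10 | 105 10-14 | 102 14-24 | 103 24-34 |
Completion: 101=7  102=24  103=34  104=10  105=14
Turnaround (C−A): 101=7  102=23  103=29  104=5  105=8
Waiting times: 101=0, 102=13, 103=19, 104=2, 105=4
Average waiting = (0+13+19+2+4) / 5 = 38/5 = 7.60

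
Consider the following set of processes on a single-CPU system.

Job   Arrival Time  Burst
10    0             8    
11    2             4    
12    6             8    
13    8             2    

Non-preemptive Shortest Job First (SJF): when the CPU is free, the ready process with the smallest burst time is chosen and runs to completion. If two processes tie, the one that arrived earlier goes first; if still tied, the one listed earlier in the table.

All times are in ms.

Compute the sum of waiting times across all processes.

16

Timeline: | 10 0-8 | 13 8-10 | 11 10-14 | 12 14-22 |
Completion: 10=8  11=14  12=22  13=10
Turnaround (C−A): 10=8  11=12  12=16  13=2
Waiting = turnaround − burst: 10=0, 11=8, 12=8, 13=0
Total waiting = 0 + 8 + 8 + 0 = 16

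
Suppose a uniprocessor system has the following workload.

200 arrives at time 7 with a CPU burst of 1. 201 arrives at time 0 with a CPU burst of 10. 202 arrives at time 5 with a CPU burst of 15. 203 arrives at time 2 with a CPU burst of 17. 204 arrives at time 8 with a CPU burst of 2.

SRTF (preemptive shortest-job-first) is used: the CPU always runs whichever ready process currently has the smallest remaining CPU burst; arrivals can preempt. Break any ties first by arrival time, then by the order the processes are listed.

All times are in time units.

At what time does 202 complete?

Schedule: | 201 0-7 | 200 7-8 | 204 8-10 | 201 10-13 | 202 13-28 | 203 28-45 |
Completion: 200=8  201=13  202=28  203=45  204=10

28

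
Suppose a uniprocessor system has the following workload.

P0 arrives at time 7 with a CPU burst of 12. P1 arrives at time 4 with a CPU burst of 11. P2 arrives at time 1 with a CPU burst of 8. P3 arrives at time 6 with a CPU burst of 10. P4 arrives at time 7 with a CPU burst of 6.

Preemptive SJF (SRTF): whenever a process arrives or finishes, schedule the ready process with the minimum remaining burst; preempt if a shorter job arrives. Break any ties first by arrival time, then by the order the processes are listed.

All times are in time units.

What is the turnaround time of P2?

8

Gantt: | idle 0-1 | P2 1-9 | P4 9-15 | P3 15-25 | P1 25-36 | P0 36-48 |
Completion: P0=48  P1=36  P2=9  P3=25  P4=15
Turnaround (C−A): P0=41  P1=32  P2=8  P3=19  P4=8
Turnaround(P2) = completion − arrival = 9 − 1 = 8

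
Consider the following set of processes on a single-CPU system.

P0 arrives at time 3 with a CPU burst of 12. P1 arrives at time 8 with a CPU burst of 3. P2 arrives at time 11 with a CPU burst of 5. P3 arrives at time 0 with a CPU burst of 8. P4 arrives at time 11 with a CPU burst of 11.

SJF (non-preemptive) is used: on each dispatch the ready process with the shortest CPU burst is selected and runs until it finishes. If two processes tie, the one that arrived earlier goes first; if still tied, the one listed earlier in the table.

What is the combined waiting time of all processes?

29

Schedule: | P3 0-8 | P1 8-11 | P2 11-16 | P4 16-27 | P0 27-39 |
Completion: P0=39  P1=11  P2=16  P3=8  P4=27
Waiting = turnaround − burst: P0=24, P1=0, P2=0, P3=0, P4=5
Total waiting = 24 + 0 + 0 + 0 + 5 = 29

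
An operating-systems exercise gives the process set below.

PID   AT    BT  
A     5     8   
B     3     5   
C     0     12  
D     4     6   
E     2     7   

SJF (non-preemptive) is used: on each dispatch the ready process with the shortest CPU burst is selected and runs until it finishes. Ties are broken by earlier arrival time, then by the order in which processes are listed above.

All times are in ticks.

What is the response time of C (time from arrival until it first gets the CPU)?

0

Timeline: | C 0-12 | B 12-17 | D 17-23 | E 23-30 | A 30-38 |
Completion: A=38  B=17  C=12  D=23  E=30
Turnaround (C−A): A=33  B=14  C=12  D=19  E=28
Response(C) = first start − arrival = 0 − 0 = 0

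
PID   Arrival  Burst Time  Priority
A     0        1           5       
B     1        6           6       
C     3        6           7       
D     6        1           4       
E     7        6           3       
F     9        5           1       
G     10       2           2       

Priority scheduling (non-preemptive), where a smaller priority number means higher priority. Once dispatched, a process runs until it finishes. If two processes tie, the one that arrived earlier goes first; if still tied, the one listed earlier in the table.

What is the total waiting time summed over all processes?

44

Timeline: | A 0-1 | B 1-7 | E 7-13 | F 13-18 | G 18-20 | D 20-21 | C 21-27 |
Completion: A=1  B=7  C=27  D=21  E=13  F=18  G=20
Waiting = turnaround − burst: A=0, B=0, C=18, D=14, E=0, F=4, G=8
Total waiting = 0 + 0 + 18 + 14 + 0 + 4 + 8 = 44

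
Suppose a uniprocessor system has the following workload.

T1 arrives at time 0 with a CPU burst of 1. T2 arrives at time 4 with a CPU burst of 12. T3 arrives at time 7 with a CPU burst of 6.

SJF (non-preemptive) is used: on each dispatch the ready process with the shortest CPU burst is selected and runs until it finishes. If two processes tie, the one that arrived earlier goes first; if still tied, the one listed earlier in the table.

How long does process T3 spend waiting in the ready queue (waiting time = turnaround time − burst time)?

9

Timeline: | T1 0-1 | idle 1-4 | T2 4-16 | T3 16-22 |
Completion: T1=1  T2=16  T3=22
Waiting(T3) = turnaround − burst = 15 − 6 = 9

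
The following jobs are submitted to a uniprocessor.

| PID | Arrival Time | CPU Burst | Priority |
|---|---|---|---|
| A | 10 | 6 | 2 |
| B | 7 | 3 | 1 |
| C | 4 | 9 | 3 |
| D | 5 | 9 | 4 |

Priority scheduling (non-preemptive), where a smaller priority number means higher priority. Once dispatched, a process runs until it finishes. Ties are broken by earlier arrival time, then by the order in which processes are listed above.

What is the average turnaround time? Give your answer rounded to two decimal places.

Gantt: | idle 0-4 | C 4-13 | B 13-16 | A 16-22 | D 22-31 |
Completion: A=22  B=16  C=13  D=31
Turnaround times: A=12, B=9, C=9, D=26
Average turnaround = (12+9+9+26) / 4 = 56/4 = 14.00

14.00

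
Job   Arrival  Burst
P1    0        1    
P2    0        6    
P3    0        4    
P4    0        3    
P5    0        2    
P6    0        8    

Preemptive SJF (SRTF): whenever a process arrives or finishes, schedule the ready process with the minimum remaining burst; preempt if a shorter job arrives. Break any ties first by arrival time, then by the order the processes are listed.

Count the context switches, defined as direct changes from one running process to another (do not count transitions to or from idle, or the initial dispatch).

Schedule: | P1 0-1 | P5 1-3 | P4 3-6 | P3 6-10 | P2 10-16 | P6 16-24 |
Completion: P1=1  P2=16  P3=10  P4=6  P5=3  P6=24
Turnaround (C−A): P1=1  P2=16  P3=10  P4=6  P5=3  P6=24

5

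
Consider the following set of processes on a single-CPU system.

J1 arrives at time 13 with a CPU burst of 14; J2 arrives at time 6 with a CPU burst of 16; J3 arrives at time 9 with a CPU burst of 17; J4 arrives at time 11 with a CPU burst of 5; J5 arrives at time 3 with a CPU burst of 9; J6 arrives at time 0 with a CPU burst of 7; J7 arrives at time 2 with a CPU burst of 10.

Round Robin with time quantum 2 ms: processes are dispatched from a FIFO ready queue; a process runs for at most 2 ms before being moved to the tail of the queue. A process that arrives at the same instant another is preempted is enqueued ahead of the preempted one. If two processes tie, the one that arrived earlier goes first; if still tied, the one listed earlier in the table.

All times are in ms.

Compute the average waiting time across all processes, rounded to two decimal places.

Schedule: | J6 0-2 | J7 2-4 | J6 4-6 | J5 6-8 | J7 8-10 | J2 10-12 | J6 12-14 | J5 14-16 | J3 16-18 | J7 18-20 | J4 20-22 | J2 22-24 | J1 24-26 | J6 26-27 | J5 27-29 | J3 29-31 | J7 31-33 | J4 33-35 | J2 35-37 | J1 37-39 | J5 39-41 | J3 41-43 | J7 43-45 | J4 45-46 | J2 46-48 | J1 48-50 | J5 50-51 | J3 51-53 | J2 53-55 | J1 55-57 | J3 57-59 | J2 59-61 | J1 61-63 | J3 63-65 | J2 65-67 | J1 67-69 | J3 69-71 | J2 71-73 | J1 73-75 | J3 75-78 |
Completion: J1=75  J2=73  J3=78  J4=46  J5=51  J6=27  J7=45
Turnaround (C−A): J1=62  J2=67  J3=69  J4=35  J5=48  J6=27  J7=43
Waiting times: J1=48, J2=51, J3=52, J4=30, J5=39, J6=20, J7=33
Average waiting = (48+51+52+30+39+20+33) / 7 = 273/7 = 39.00

39.00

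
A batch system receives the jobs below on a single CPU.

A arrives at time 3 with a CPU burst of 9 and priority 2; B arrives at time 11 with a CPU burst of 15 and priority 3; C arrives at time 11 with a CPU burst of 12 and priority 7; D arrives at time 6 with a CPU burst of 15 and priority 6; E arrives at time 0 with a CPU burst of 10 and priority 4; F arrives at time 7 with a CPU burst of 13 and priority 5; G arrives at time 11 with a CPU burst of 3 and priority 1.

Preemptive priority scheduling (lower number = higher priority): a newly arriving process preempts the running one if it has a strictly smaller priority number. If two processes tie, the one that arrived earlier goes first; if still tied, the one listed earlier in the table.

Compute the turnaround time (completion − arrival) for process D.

59

Schedule: | E 0-3 | A 3-11 | G 11-14 | A 14-15 | B 15-30 | E 30-37 | F 37-50 | D 50-65 | C 65-77 |
Completion: A=15  B=30  C=77  D=65  E=37  F=50  G=14
Turnaround (C−A): A=12  B=19  C=66  D=59  E=37  F=43  G=3
Turnaround(D) = completion − arrival = 65 − 6 = 59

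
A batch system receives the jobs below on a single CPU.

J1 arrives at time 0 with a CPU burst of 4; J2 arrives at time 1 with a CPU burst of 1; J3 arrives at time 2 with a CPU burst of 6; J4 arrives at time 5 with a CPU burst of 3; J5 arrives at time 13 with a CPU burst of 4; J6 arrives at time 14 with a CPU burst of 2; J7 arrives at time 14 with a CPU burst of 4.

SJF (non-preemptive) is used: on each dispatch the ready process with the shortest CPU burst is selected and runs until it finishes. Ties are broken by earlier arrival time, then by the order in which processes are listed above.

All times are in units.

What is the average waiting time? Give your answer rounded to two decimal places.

2.57

Timeline: | J1 0-4 | J2 4-5 | J4 5-8 | J3 8-14 | J6 14-16 | J5 16-20 | J7 20-24 |
Completion: J1=4  J2=5  J3=14  J4=8  J5=20  J6=16  J7=24
Turnaround (C−A): J1=4  J2=4  J3=12  J4=3  J5=7  J6=2  J7=10
Waiting times: J1=0, J2=3, J3=6, J4=0, J5=3, J6=0, J7=6
Average waiting = (0+3+6+0+3+0+6) / 7 = 18/7 = 2.57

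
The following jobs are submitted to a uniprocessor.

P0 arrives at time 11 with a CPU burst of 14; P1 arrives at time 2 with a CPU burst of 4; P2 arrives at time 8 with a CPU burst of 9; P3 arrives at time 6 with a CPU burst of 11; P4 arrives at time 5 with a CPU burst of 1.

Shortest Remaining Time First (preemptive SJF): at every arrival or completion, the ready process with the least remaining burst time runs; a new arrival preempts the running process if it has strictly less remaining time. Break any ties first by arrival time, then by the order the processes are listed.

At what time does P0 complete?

Schedule: | idle 0-2 | P1 2-6 | P4 6-7 | P3 7-8 | P2 8-17 | P3 17-27 | P0 27-41 |
Completion: P0=41  P1=6  P2=17  P3=27  P4=7
Turnaround (C−A): P0=30  P1=4  P2=9  P3=21  P4=2

41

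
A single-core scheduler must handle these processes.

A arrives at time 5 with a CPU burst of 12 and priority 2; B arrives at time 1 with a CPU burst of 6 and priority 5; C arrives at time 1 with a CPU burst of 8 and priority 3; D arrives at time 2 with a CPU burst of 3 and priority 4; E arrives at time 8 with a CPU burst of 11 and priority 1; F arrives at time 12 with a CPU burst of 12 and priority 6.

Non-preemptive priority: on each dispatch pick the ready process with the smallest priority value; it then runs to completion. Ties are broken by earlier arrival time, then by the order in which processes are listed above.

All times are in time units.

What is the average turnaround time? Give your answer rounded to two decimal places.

Gantt: | idle 0-1 | C 1-9 | E 9-20 | A 20-32 | D 32-35 | B 35-41 | F 41-53 |
Completion: A=32  B=41  C=9  D=35  E=20  F=53
Turnaround (C−A): A=27  B=40  C=8  D=33  E=12  F=41
Turnaround times: A=27, B=40, C=8, D=33, E=12, F=41
Average turnaround = (27+40+8+33+12+41) / 6 = 161/6 = 26.83

26.83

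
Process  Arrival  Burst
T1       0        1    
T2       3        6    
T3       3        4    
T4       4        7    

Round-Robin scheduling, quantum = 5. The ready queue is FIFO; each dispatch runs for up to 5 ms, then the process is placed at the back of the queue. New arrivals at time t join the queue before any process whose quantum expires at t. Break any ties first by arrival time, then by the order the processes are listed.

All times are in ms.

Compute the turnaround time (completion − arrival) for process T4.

Gantt: | T1 0-1 | idle 1-3 | T2 3-8 | T3 8-12 | T4 12-17 | T2 17-18 | T4 18-20 |
Completion: T1=1  T2=18  T3=12  T4=20
Turnaround (C−A): T1=1  T2=15  T3=9  T4=16
Turnaround(T4) = completion − arrival = 20 − 4 = 16

16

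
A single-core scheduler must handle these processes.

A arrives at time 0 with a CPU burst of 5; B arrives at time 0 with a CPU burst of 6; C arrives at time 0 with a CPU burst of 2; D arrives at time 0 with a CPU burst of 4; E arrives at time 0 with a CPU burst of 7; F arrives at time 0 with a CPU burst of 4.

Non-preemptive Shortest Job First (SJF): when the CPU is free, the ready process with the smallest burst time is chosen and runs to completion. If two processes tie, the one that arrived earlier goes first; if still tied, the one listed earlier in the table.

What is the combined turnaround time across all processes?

82

Gantt: | C 0-2 | D 2-6 | F 6-10 | A 10-15 | B 15-21 | E 21-28 |
Completion: A=15  B=21  C=2  D=6  E=28  F=10
Turnaround = completion − arrival: A=15, B=21, C=2, D=6, E=28, F=10
Total turnaround = 15 + 21 + 2 + 6 + 28 + 10 = 82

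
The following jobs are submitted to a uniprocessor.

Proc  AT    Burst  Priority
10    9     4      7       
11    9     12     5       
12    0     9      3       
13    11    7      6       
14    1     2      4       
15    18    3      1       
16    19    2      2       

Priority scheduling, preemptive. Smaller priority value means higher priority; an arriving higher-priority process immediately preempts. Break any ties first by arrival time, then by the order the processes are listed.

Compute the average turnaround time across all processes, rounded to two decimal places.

Timeline: | 12 0-9 | 14 9-11 | 11 11-18 | 15 18-21 | 16 21-23 | 11 23-28 | 13 28-35 | 10 35-39 |
Completion: 10=39  11=28  12=9  13=35  14=11  15=21  16=23
Turnaround (C−A): 10=30  11=19  12=9  13=24  14=10  15=3  16=4
Turnaround times: 10=30, 11=19, 12=9, 13=24, 14=10, 15=3, 16=4
Average turnaround = (30+19+9+24+10+3+4) / 7 = 99/7 = 14.14

14.14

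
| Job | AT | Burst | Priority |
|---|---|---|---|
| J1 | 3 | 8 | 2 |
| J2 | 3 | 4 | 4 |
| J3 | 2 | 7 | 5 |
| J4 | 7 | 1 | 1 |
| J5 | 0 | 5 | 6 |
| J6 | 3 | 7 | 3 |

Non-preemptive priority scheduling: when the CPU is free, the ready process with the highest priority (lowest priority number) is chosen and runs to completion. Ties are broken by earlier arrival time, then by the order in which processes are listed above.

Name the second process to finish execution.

J1

Gantt: | J5 0-5 | J1 5-13 | J4 13-14 | J6 14-21 | J2 21-25 | J3 25-32 |
Completion: J1=13  J2=25  J3=32  J4=14  J5=5  J6=21
Turnaround (C−A): J1=10  J2=22  J3=30  J4=7  J5=5  J6=18
Finish order: J5 → J1 → J4 → J6 → J2 → J3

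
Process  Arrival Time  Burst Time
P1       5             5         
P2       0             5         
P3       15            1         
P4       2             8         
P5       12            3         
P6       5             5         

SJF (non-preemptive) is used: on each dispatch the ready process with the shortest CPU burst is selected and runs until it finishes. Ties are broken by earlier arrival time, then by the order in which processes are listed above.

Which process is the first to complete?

Schedule: | P2 0-5 | P1 5-10 | P6 10-15 | P3 15-16 | P5 16-19 | P4 19-27 |
Completion: P1=10  P2=5  P3=16  P4=27  P5=19  P6=15
Turnaround (C−A): P1=5  P2=5  P3=1  P4=25  P5=7  P6=10
Finish order: P2 → P1 → P6 → P3 → P5 → P4

P2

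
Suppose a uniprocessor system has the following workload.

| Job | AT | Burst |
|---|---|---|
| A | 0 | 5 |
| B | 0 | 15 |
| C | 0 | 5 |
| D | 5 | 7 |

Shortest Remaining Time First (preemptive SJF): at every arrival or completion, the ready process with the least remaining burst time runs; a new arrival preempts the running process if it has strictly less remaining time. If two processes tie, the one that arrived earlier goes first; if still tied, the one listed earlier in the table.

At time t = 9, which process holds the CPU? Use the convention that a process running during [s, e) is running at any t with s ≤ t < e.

C

Schedule: | A 0-5 | C 5-10 | D 10-17 | B 17-32 |
Completion: A=5  B=32  C=10  D=17
Turnaround (C−A): A=5  B=32  C=10  D=12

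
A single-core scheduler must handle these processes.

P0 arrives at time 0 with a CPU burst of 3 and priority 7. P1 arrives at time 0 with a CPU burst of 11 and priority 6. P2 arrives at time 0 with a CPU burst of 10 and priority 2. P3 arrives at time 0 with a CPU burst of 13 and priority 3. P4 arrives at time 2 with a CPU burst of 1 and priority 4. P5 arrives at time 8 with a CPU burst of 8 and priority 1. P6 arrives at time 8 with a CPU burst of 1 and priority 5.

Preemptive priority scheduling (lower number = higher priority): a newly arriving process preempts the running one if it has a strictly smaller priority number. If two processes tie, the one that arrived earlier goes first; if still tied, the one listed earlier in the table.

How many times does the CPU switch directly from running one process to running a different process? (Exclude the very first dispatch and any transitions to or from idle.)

7

Gantt: | P2 0-8 | P5 8-16 | P2 16-18 | P3 18-31 | P4 31-32 | P6 32-33 | P1 33-44 | P0 44-47 |
Completion: P0=47  P1=44  P2=18  P3=31  P4=32  P5=16  P6=33
Turnaround (C−A): P0=47  P1=44  P2=18  P3=31  P4=30  P5=8  P6=25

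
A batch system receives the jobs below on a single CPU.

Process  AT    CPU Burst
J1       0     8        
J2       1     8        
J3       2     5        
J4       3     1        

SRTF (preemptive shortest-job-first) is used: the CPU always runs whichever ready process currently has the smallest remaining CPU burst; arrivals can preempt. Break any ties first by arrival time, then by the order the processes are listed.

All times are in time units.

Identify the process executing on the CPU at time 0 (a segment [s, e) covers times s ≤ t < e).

J1

Timeline: | J1 0-2 | J3 2-3 | J4 3-4 | J3 4-8 | J1 8-14 | J2 14-22 |
Completion: J1=14  J2=22  J3=8  J4=4
Turnaround (C−A): J1=14  J2=21  J3=6  J4=1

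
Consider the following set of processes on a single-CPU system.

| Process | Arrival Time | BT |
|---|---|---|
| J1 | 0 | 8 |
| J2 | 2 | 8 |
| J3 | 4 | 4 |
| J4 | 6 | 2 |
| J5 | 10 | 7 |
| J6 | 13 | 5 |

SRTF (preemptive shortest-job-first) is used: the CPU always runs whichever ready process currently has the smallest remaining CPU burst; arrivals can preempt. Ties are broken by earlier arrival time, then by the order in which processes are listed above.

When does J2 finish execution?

34

Timeline: | J1 0-8 | J4 8-10 | J3 10-14 | J6 14-19 | J5 19-26 | J2 26-34 |
Completion: J1=8  J2=34  J3=14  J4=10  J5=26  J6=19
Turnaround (C−A): J1=8  J2=32  J3=10  J4=4  J5=16  J6=6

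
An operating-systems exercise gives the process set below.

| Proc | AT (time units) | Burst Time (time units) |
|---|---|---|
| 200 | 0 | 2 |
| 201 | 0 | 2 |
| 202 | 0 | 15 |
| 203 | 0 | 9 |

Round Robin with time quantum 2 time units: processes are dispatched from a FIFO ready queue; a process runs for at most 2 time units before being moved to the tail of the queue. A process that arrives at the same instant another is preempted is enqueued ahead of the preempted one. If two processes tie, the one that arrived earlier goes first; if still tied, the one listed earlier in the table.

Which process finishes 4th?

202

Schedule: | 200 0-2 | 201 2-4 | 202 4-6 | 203 6-8 | 202 8-10 | 203 10-12 | 202 12-14 | 203 14-16 | 202 16-18 | 203 18-20 | 202 20-22 | 203 22-23 | 202 23-28 |
Completion: 200=2  201=4  202=28  203=23
Finish order: 200 → 201 → 203 → 202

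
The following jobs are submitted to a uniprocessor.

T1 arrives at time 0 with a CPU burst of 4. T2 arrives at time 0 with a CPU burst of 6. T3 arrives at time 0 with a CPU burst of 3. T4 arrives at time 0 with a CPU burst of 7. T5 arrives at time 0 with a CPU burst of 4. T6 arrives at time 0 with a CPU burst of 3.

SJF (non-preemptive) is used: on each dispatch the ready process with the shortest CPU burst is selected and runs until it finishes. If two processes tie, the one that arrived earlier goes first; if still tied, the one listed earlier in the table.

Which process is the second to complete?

Timeline: | T3 0-3 | T6 3-6 | T1 6-10 | T5 10-14 | T2 14-20 | T4 20-27 |
Completion: T1=10  T2=20  T3=3  T4=27  T5=14  T6=6
Turnaround (C−A): T1=10  T2=20  T3=3  T4=27  T5=14  T6=6
Finish order: T3 → T6 → T1 → T5 → T2 → T4

T6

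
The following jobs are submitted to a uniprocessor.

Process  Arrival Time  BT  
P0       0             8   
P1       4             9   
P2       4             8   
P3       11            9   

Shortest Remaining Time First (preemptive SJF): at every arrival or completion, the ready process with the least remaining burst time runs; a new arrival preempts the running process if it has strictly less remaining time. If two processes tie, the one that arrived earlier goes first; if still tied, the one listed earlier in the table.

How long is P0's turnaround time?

8

Schedule: | P0 0-8 | P2 8-16 | P1 16-25 | P3 25-34 |
Completion: P0=8  P1=25  P2=16  P3=34
Turnaround(P0) = completion − arrival = 8 − 0 = 8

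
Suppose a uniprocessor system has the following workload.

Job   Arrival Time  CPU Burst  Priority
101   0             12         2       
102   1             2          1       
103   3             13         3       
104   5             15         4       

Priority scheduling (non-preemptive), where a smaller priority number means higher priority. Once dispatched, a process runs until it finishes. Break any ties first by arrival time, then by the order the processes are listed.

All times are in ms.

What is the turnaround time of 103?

24

Gantt: | 101 0-12 | 102 12-14 | 103 14-27 | 104 27-42 |
Completion: 101=12  102=14  103=27  104=42
Turnaround (C−A): 101=12  102=13  103=24  104=37
Turnaround(103) = completion − arrival = 27 − 3 = 24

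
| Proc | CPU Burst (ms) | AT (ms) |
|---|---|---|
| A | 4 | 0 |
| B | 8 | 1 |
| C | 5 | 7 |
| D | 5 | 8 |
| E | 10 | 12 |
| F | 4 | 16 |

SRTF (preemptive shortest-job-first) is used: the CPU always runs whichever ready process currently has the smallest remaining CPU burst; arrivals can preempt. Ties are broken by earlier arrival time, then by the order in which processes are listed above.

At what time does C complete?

17

Timeline: | A 0-4 | B 4-12 | C 12-17 | F 17-21 | D 21-26 | E 26-36 |
Completion: A=4  B=12  C=17  D=26  E=36  F=21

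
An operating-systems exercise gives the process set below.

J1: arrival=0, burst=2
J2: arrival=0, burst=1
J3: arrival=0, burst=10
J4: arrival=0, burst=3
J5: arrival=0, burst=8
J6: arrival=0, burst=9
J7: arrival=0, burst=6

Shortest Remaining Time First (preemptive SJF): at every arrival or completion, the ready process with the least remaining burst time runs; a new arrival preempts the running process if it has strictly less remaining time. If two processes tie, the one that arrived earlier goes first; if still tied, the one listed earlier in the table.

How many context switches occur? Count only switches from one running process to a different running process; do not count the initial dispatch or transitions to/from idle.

Schedule: | J2 0-1 | J1 1-3 | J4 3-6 | J7 6-12 | J5 12-20 | J6 20-29 | J3 29-39 |
Completion: J1=3  J2=1  J3=39  J4=6  J5=20  J6=29  J7=12
Turnaround (C−A): J1=3  J2=1  J3=39  J4=6  J5=20  J6=29  J7=12

6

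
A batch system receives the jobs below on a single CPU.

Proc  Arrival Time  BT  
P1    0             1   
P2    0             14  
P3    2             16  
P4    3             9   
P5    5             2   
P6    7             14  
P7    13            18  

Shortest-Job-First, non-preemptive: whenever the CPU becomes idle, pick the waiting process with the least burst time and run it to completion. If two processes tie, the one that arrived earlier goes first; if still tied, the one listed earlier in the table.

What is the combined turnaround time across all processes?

199

Gantt: | P1 0-1 | P2 1-15 | P5 15-17 | P4 17-26 | P6 26-40 | P3 40-56 | P7 56-74 |
Completion: P1=1  P2=15  P3=56  P4=26  P5=17  P6=40  P7=74
Turnaround (C−A): P1=1  P2=15  P3=54  P4=23  P5=12  P6=33  P7=61
Turnaround = completion − arrival: P1=1, P2=15, P3=54, P4=23, P5=12, P6=33, P7=61
Total turnaround = 1 + 15 + 54 + 23 + 12 + 33 + 61 = 199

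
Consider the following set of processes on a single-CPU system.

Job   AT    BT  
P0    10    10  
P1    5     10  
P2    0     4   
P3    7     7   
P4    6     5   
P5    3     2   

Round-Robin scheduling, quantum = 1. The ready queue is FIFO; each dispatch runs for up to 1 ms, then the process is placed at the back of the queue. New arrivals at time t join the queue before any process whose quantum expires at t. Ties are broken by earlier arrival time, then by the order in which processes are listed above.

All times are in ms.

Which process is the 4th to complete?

Schedule: | P2 0-3 | P5 3-4 | P2 4-5 | P5 5-6 | P1 6-7 | P4 7-8 | P3 8-9 | P1 9-10 | P4 10-11 | P3 11-12 | P0 12-13 | P1 13-14 | P4 14-15 | P3 15-16 | P0 16-17 | P1 17-18 | P4 18-19 | P3 19-20 | P0 20-21 | P1 21-22 | P4 22-23 | P3 23-24 | P0 24-25 | P1 25-26 | P3 26-27 | P0 27-28 | P1 28-29 | P3 29-30 | P0 30-31 | P1 31-32 | P0 32-33 | P1 33-34 | P0 34-35 | P1 35-36 | P0 36-38 |
Completion: P0=38  P1=36  P2=5  P3=30  P4=23  P5=6
Finish order: P2 → P5 → P4 → P3 → P1 → P0

P3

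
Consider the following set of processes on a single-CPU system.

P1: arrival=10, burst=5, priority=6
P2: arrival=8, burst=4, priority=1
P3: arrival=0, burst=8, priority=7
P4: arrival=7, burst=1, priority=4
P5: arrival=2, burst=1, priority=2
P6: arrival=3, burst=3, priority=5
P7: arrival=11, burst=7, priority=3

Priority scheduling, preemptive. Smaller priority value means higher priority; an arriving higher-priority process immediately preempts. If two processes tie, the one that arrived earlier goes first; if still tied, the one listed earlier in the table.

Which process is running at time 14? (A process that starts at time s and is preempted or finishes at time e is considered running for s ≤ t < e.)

P7

Gantt: | P3 0-2 | P5 2-3 | P6 3-6 | P3 6-7 | P4 7-8 | P2 8-12 | P7 12-19 | P1 19-24 | P3 24-29 |
Completion: P1=24  P2=12  P3=29  P4=8  P5=3  P6=6  P7=19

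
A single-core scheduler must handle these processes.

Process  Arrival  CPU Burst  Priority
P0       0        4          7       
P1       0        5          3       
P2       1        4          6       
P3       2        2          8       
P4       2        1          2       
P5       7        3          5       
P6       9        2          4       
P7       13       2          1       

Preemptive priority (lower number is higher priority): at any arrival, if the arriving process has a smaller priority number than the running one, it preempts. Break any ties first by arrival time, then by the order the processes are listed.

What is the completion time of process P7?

Timeline: | P1 0-2 | P4 2-3 | P1 3-6 | P2 6-7 | P5 7-9 | P6 9-11 | P5 11-12 | P2 12-13 | P7 13-15 | P2 15-17 | P0 17-21 | P3 21-23 |
Completion: P0=21  P1=6  P2=17  P3=23  P4=3  P5=12  P6=11  P7=15
Turnaround (C−A): P0=21  P1=6  P2=16  P3=21  P4=1  P5=5  P6=2  P7=2

15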